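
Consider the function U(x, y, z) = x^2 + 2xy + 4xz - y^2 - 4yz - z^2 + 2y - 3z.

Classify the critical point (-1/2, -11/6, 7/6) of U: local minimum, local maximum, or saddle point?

The Hessian is constant: H = [[2, 2, 4], [2, -2, -4], [4, -4, -2]].
Leading principal minors: Δ₁ = 2, Δ₂ = -8, Δ₃ = -48.
The minors fit neither the all-positive nor the alternating-sign pattern, so H is indefinite: a saddle point.

saddle point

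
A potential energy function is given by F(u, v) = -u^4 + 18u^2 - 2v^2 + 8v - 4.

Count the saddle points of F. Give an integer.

1

F separates as a function of u plus a function of v, so ∇F=0 decouples.
∂F/∂u = -4u(u - 3)(u + 3) = 0 at u ∈ {-3, 0, 3}; ∂F/∂v = -4(v - 2) = 0 at v ∈ {2}.
The Hessian is diagonal: diag(F_uu, F_vv). Second derivatives: F_uu(-3)=-72, F_uu(0)=36, F_uu(3)=-72; F_vv(2)=-4.
Saddle points occur where the two diagonal entries have opposite signs: (0, 2). Count: 1.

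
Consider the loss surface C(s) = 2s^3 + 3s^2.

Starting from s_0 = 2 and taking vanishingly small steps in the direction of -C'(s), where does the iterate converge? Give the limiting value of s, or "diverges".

0

C'(s) = 6s(s + 1), so C'(2) = 36.
Gradient descent moves in the -C' direction, i.e. s is decreasing.
The nearest critical point in that direction is s = 0, where C'' = 6 > 0 (a local minimum). The iterate converges there.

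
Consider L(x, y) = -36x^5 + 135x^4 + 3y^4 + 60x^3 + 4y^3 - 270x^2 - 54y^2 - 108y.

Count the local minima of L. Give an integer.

L separates as a function of x plus a function of y, so ∇L=0 decouples.
∂L/∂x = -180x(x - 3)(x - 1)(x + 1) = 0 at x ∈ {-1, 0, 1, 3}; ∂L/∂y = 12(y - 3)(y + 1)(y + 3) = 0 at y ∈ {-3, -1, 3}.
The Hessian is diagonal: diag(L_xx, L_yy). Second derivatives: L_xx(-1)=1440, L_xx(0)=-540, L_xx(1)=720, L_xx(3)=-4320; L_yy(-3)=144, L_yy(-1)=-96, L_yy(3)=288.
Local minima occur where both diagonal entries positive: (-1, -3), (-1, 3), (1, -3), (1, 3). Count: 4.

4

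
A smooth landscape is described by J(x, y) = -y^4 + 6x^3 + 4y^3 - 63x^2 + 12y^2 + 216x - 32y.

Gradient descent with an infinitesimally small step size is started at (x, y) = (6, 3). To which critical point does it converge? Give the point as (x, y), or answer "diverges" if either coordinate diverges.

(4, 1)

J is separable, so gradient descent decouples: x follows -∂J/∂x, y follows -∂J/∂y.
∂J/∂x = 18(x - 4)(x - 3); at x=6 this is 108, so x decreases.
∂J/∂y = -4(y - 4)(y - 1)(y + 2); at y=3 this is 40, so y decreases.
x converges to its nearest critical value 4 (a local min of the x-part); y converges to 1. The iterate converges to (4, 1).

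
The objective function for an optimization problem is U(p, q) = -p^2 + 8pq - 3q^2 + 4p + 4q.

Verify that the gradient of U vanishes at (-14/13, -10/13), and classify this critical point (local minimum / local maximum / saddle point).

∇U = (-2p + 8q + 4, 8p - 6q + 4); substituting (-14/13, -10/13) gives ∇U = (0, 0), so (-14/13, -10/13) is indeed a critical point.
The Hessian of U is constant: H = [[-2, 8], [8, -6]].
det(H) = (-2)·(-6) − 8² = -52.
Since det(H) < 0, H is indefinite and the critical point is a saddle point.

saddle point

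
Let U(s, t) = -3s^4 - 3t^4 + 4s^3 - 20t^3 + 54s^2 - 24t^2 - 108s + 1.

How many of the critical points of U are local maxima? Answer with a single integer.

4

U separates as a function of s plus a function of t, so ∇U=0 decouples.
∂U/∂s = -12(s - 3)(s - 1)(s + 3) = 0 at s ∈ {-3, 1, 3}; ∂U/∂t = -12t(t + 1)(t + 4) = 0 at t ∈ {-4, -1, 0}.
The Hessian is diagonal: diag(U_ss, U_tt). Second derivatives: U_ss(-3)=-288, U_ss(1)=96, U_ss(3)=-144; U_tt(-4)=-144, U_tt(-1)=36, U_tt(0)=-48.
Local maxima occur where both diagonal entries negative: (-3, -4), (-3, 0), (3, -4), (3, 0). Count: 4.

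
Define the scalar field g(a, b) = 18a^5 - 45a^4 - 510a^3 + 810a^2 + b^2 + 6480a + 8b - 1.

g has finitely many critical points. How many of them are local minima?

g separates as a function of a plus a function of b, so ∇g=0 decouples.
∂g/∂a = 90(a - 4)(a - 3)(a + 2)(a + 3) = 0 at a ∈ {-3, -2, 3, 4}; ∂g/∂b = 2(b + 4) = 0 at b ∈ {-4}.
The Hessian is diagonal: diag(g_aa, g_bb). Second derivatives: g_aa(-3)=-3780, g_aa(-2)=2700, g_aa(3)=-2700, g_aa(4)=3780; g_bb(-4)=2.
Local minima occur where both diagonal entries positive: (-2, -4), (4, -4). Count: 2.

2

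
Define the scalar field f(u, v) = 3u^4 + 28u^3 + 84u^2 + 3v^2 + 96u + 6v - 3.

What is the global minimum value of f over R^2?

f(u,v) separates as P(u) + Q(v) − 3, so its minimum is min P + min Q − 3.
P'(u) = 12(u + 1)(u + 2)(u + 4) vanishes at u ∈ {-4, -2, -1}; Q'(v) = 6v + 6 vanishes at v ∈ {-1}.
Local minima of P (where P''>0): P(-4)=-64, P(-1)=-37. Local minima of Q: Q(-1)=-3.
So the global minimum of f is P(-4) + Q(-1) − 3 = -64 − 3 − 3 = -70, attained at (-4, -1).

-70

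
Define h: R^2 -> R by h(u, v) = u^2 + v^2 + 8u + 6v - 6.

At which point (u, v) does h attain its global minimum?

h(u,v) separates as P(u) + Q(v) − 6, so its minimum is min P + min Q − 6.
P'(u) = 2u + 8 vanishes at u ∈ {-4}; Q'(v) = 2v + 6 vanishes at v ∈ {-3}.
Local minima of P (where P''>0): P(-4)=-16. Local minima of Q: Q(-3)=-9.
So the global minimum of h is P(-4) + Q(-3) − 6 = -16 − 9 − 6 = -31, attained at (-4, -3).

(-4, -3)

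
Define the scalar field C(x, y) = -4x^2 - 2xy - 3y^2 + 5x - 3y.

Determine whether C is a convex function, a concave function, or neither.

concave

C is quadratic, so its Hessian is the constant matrix H = [[-8, -2], [-2, -6]].
det(H) = 44, tr(H) = -14.
det(H) > 0 and tr(H) < 0, so H is negative definite everywhere: concave.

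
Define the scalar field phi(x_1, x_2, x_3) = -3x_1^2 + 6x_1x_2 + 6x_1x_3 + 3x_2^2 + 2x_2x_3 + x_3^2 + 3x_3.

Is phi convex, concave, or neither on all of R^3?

neither

phi is quadratic, so its Hessian is the constant matrix H = [[-6, 6, 6], [6, 6, 2], [6, 2, 2]].
Leading principal minors: -6, -72, -192.
Neither pattern holds ⇒ H is indefinite ⇒ neither convex nor concave.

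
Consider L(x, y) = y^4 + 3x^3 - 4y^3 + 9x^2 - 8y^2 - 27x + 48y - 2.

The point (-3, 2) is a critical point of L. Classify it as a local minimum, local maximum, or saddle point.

local maximum

The mixed partial ∂²L/∂x∂y is 0, so the Hessian at any point is diag(L_xx, L_yy) = diag(18(x + 1), 4(3y^2 - 6y - 4)).
At (-3, 2): H = diag(-36, -16).
Both eigenvalues are negative, so H is negative definite: a local maximum.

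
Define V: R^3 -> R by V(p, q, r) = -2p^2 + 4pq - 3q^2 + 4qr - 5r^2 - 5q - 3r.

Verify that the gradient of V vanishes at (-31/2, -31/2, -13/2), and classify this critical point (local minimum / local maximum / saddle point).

local maximum

∇V = (-4p + 4q, 4p - 6q + 4r - 5, 4q - 10r - 3); substituting (-31/2, -31/2, -13/2) gives ∇V = (0, 0, 0), so (-31/2, -31/2, -13/2) is indeed a critical point.
The Hessian is constant: H = [[-4, 4, 0], [4, -6, 4], [0, 4, -10]].
Leading principal minors: Δ₁ = -4, Δ₂ = 8, Δ₃ = -16.
The minors alternate sign starting negative (−, +, −), so H is negative definite: a local maximum.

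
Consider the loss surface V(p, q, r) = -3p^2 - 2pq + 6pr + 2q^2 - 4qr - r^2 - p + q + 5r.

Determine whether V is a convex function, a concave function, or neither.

V is quadratic, so its Hessian is the constant matrix H = [[-6, -2, 6], [-2, 4, -4], [6, -4, -2]].
Leading principal minors: -6, -28, 104.
Neither pattern holds ⇒ H is indefinite ⇒ neither convex nor concave.

neither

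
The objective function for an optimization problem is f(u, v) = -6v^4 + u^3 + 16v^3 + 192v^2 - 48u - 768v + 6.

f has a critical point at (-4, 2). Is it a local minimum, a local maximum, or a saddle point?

The mixed partial ∂²f/∂u∂v is 0, so the Hessian at any point is diag(f_uu, f_vv) = diag(6u, 24(-3v^2 + 4v + 16)).
At (-4, 2): H = diag(-24, 288).
The eigenvalues have opposite signs, so H is indefinite: a saddle point.

saddle point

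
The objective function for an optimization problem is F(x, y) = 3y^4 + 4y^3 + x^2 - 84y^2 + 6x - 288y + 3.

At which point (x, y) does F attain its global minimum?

(-3, 4)

F(x,y) separates as P(x) + Q(y) + 3, so its minimum is min P + min Q + 3.
P'(x) = 2x + 6 vanishes at x ∈ {-3}; Q'(y) = 12(y - 4)(y + 2)(y + 3) vanishes at y ∈ {-3, -2, 4}.
Local minima of P (where P''>0): P(-3)=-9. Local minima of Q: Q(-3)=243, Q(4)=-1472.
So the global minimum of F is P(-3) + Q(4) + 3 = -9 − 1472 + 3 = -1478, attained at (-3, 4).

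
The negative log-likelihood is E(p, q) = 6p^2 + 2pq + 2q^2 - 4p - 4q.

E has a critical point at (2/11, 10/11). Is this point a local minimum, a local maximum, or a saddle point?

local minimum

The Hessian of E is constant: H = [[12, 2], [2, 4]].
det(H) = 12·4 − 2² = 44.
det(H) > 0 and tr(H) = 16 > 0, so H is positive definite and the point is a local minimum.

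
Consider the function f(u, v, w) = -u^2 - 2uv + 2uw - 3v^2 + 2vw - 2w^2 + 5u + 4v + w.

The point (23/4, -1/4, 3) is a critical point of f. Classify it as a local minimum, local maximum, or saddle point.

The Hessian is constant: H = [[-2, -2, 2], [-2, -6, 2], [2, 2, -4]].
Leading principal minors: Δ₁ = -2, Δ₂ = 8, Δ₃ = -16.
The minors alternate sign starting negative (−, +, −), so H is negative definite: a local maximum.

local maximum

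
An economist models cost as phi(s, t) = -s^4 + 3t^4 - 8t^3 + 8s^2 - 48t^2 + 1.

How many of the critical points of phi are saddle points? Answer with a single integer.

5

phi separates as a function of s plus a function of t, so ∇phi=0 decouples.
∂phi/∂s = -4s(s - 2)(s + 2) = 0 at s ∈ {-2, 0, 2}; ∂phi/∂t = 12t(t - 4)(t + 2) = 0 at t ∈ {-2, 0, 4}.
The Hessian is diagonal: diag(phi_ss, phi_tt). Second derivatives: phi_ss(-2)=-32, phi_ss(0)=16, phi_ss(2)=-32; phi_tt(-2)=144, phi_tt(0)=-96, phi_tt(4)=288.
Saddle points occur where the two diagonal entries have opposite signs: (-2, -2), (-2, 4), (0, 0), (2, -2), (2, 4). Count: 5.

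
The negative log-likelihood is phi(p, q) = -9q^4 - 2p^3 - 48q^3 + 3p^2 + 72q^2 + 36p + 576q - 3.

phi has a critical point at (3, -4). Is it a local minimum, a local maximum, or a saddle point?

local maximum

The mixed partial ∂²phi/∂p∂q is 0, so the Hessian at any point is diag(phi_pp, phi_qq) = diag(6(-2p + 1), 36(-3q^2 - 8q + 4)).
At (3, -4): H = diag(-30, -432).
Both eigenvalues are negative, so H is negative definite: a local maximum.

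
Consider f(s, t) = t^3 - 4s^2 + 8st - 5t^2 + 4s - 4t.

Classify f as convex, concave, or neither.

neither

The term t^3 is cubic, so the Hessian is not constant.
∂²f/∂t² = 6t - 10, which takes both signs as t varies (negative for sufficiently negative t). A diagonal entry of the Hessian changing sign means the Hessian is neither positive- nor negative-semidefinite on all of R^2.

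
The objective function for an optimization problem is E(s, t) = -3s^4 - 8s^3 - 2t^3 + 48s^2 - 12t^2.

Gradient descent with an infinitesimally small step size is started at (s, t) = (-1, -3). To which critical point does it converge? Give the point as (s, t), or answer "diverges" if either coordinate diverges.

(0, -4)

E is separable, so gradient descent decouples: s follows -∂E/∂s, t follows -∂E/∂t.
∂E/∂s = -12s(s - 2)(s + 4); at s=-1 this is -108, so s increases.
∂E/∂t = -6t(t + 4); at t=-3 this is 18, so t decreases.
s converges to its nearest critical value 0 (a local min of the s-part); t converges to -4. The iterate converges to (0, -4).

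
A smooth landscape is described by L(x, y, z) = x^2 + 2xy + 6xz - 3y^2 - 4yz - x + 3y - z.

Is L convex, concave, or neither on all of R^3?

neither

L is quadratic, so its Hessian is the constant matrix H = [[2, 2, 6], [2, -6, -4], [6, -4, 0]].
Leading principal minors: 2, -16, 88.
Neither pattern holds ⇒ H is indefinite ⇒ neither convex nor concave.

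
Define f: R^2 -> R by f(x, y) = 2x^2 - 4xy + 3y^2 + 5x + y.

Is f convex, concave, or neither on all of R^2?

f is quadratic, so its Hessian is the constant matrix H = [[4, -4], [-4, 6]].
det(H) = 8, tr(H) = 10.
det(H) > 0 and tr(H) > 0, so H is positive definite everywhere: convex.

convex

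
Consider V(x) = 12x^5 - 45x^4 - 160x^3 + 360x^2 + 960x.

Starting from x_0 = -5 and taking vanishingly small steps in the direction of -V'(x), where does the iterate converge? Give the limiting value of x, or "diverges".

V'(x) = 60(x - 4)(x - 2)(x + 1)(x + 2), so V'(-5) = 45360.
Gradient descent moves in the -V' direction, i.e. x is decreasing.
There is no critical point below x=-5, and V' keeps the same sign, so the iterate runs off to −∞.

diverges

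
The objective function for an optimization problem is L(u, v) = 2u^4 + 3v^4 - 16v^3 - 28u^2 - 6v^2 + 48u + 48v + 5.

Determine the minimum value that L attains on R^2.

-389

L(u,v) separates as P(u) + Q(v) + 5, so its minimum is min P + min Q + 5.
P'(u) = 8(u - 2)(u - 1)(u + 3) vanishes at u ∈ {-3, 1, 2}; Q'(v) = 12(v - 4)(v - 1)(v + 1) vanishes at v ∈ {-1, 1, 4}.
Local minima of P (where P''>0): P(-3)=-234, P(2)=16. Local minima of Q: Q(-1)=-35, Q(4)=-160.
So the global minimum of L is P(-3) + Q(4) + 5 = -234 − 160 + 5 = -389, attained at (-3, 4).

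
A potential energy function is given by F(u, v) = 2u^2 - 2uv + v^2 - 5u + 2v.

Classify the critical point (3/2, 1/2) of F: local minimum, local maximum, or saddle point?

local minimum

The Hessian of F is constant: H = [[4, -2], [-2, 2]].
det(H) = 4·2 − (-2)² = 4.
det(H) > 0 and tr(H) = 6 > 0, so H is positive definite and the point is a local minimum.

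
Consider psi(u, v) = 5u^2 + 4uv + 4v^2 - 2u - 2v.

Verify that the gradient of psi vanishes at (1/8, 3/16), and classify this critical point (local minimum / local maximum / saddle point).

∇psi = (10u + 4v - 2, 4u + 8v - 2); substituting (1/8, 3/16) gives ∇psi = (0, 0), so (1/8, 3/16) is indeed a critical point.
The Hessian of psi is constant: H = [[10, 4], [4, 8]].
det(H) = 10·8 − 4² = 64.
det(H) > 0 and tr(H) = 18 > 0, so H is positive definite and the point is a local minimum.

local minimum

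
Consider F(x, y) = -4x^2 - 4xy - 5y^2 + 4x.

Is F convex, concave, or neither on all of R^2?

F is quadratic, so its Hessian is the constant matrix H = [[-8, -4], [-4, -10]].
det(H) = 64, tr(H) = -18.
det(H) > 0 and tr(H) < 0, so H is negative definite everywhere: concave.

concave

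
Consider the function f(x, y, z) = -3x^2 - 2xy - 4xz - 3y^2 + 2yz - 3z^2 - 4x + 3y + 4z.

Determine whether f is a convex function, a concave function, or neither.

f is quadratic, so its Hessian is the constant matrix H = [[-6, -2, -4], [-2, -6, 2], [-4, 2, -6]].
Leading principal minors: -6, 32, -40.
Signs alternate −, +, − ⇒ H ≺ 0 ⇒ concave.

concave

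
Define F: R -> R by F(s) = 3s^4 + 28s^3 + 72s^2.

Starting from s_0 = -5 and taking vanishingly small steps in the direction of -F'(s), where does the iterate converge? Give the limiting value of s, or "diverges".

-4

F'(s) = 12s(s + 3)(s + 4), so F'(-5) = -120.
Gradient descent moves in the -F' direction, i.e. s is increasing.
The nearest critical point in that direction is s = -4, where F'' = 48 > 0 (a local minimum). The iterate converges there.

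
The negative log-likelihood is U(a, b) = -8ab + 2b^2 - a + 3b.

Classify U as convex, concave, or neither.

neither

U is quadratic, so its Hessian is the constant matrix H = [[0, -8], [-8, 4]].
det(H) = -64, tr(H) = 4.
det(H) < 0, so H is indefinite: neither convex nor concave.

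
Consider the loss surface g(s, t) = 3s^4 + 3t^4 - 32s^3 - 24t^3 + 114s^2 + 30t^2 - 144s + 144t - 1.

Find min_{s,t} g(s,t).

-147

g(s,t) separates as P(s) + Q(t) − 1, so its minimum is min P + min Q − 1.
P'(s) = 12(s - 4)(s - 3)(s - 1) vanishes at s ∈ {1, 3, 4}; Q'(t) = 12(t - 4)(t - 3)(t + 1) vanishes at t ∈ {-1, 3, 4}.
Local minima of P (where P''>0): P(1)=-59, P(4)=-32. Local minima of Q: Q(-1)=-87, Q(4)=288.
So the global minimum of g is P(1) + Q(-1) − 1 = -59 − 87 − 1 = -147, attained at (1, -1).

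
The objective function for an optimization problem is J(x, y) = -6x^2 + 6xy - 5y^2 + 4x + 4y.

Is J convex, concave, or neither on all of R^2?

J is quadratic, so its Hessian is the constant matrix H = [[-12, 6], [6, -10]].
det(H) = 84, tr(H) = -22.
det(H) > 0 and tr(H) < 0, so H is negative definite everywhere: concave.

concave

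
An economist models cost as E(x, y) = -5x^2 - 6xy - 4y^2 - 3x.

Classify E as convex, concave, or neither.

E is quadratic, so its Hessian is the constant matrix H = [[-10, -6], [-6, -8]].
det(H) = 44, tr(H) = -18.
det(H) > 0 and tr(H) < 0, so H is negative definite everywhere: concave.

concave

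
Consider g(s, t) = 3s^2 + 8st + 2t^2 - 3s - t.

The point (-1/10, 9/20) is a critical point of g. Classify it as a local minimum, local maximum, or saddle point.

saddle point

The Hessian of g is constant: H = [[6, 8], [8, 4]].
det(H) = 6·4 − 8² = -40.
Since det(H) < 0, H is indefinite and the critical point is a saddle point.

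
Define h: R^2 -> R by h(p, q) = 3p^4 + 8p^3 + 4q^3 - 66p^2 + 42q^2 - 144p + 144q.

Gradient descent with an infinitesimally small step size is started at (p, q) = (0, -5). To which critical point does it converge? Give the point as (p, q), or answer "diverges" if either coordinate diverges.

diverges

h is separable, so gradient descent decouples: p follows -∂h/∂p, q follows -∂h/∂q.
∂h/∂p = 12(p - 3)(p + 1)(p + 4); at p=0 this is -144, so p increases.
∂h/∂q = 12(q + 3)(q + 4); at q=-5 this is 24, so q decreases.
The q-coordinate has no critical point in that direction and runs off to infinity.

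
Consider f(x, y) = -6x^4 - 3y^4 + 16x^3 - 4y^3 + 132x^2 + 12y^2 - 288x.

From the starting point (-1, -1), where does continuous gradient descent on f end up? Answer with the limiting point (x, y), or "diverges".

f is separable, so gradient descent decouples: x follows -∂f/∂x, y follows -∂f/∂y.
∂f/∂x = -24(x - 4)(x - 1)(x + 3); at x=-1 this is -480, so x increases.
∂f/∂y = -12y(y - 1)(y + 2); at y=-1 this is -24, so y increases.
x converges to its nearest critical value 1 (a local min of the x-part); y converges to 0. The iterate converges to (1, 0).

(1, 0)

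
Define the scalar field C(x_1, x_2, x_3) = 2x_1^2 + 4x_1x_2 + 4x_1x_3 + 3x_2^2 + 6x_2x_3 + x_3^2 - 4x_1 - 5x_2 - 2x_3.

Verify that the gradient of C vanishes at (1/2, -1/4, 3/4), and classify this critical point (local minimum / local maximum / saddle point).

∇C = (4x_1 + 4x_2 + 4x_3 - 4, 4x_1 + 6x_2 + 6x_3 - 5, 4x_1 + 6x_2 + 2x_3 - 2); substituting (1/2, -1/4, 3/4) gives ∇C = (0, 0, 0), so (1/2, -1/4, 3/4) is indeed a critical point.
The Hessian is constant: H = [[4, 4, 4], [4, 6, 6], [4, 6, 2]].
Leading principal minors: Δ₁ = 4, Δ₂ = 8, Δ₃ = -32.
The minors fit neither the all-positive nor the alternating-sign pattern, so H is indefinite: a saddle point.

saddle point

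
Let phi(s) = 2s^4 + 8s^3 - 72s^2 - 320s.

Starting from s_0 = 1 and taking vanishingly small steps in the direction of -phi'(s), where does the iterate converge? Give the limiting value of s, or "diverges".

phi'(s) = 8(s - 4)(s + 2)(s + 5), so phi'(1) = -432.
Gradient descent moves in the -phi' direction, i.e. s is increasing.
The nearest critical point in that direction is s = 4, where phi'' = 432 > 0 (a local minimum). The iterate converges there.

4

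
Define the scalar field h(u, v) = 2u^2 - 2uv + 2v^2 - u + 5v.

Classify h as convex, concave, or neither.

convex

h is quadratic, so its Hessian is the constant matrix H = [[4, -2], [-2, 4]].
det(H) = 12, tr(H) = 8.
det(H) > 0 and tr(H) > 0, so H is positive definite everywhere: convex.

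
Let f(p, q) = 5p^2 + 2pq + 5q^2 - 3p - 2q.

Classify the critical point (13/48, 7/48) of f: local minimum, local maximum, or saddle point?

The Hessian of f is constant: H = [[10, 2], [2, 10]].
det(H) = 10·10 − 2² = 96.
det(H) > 0 and tr(H) = 20 > 0, so H is positive definite and the point is a local minimum.

local minimum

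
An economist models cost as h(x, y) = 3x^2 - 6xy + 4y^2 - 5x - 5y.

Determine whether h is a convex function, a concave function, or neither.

convex

h is quadratic, so its Hessian is the constant matrix H = [[6, -6], [-6, 8]].
det(H) = 12, tr(H) = 14.
det(H) > 0 and tr(H) > 0, so H is positive definite everywhere: convex.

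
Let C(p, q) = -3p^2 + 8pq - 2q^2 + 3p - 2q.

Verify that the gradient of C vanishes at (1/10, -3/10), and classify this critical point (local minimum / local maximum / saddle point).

saddle point

∇C = (-6p + 8q + 3, 8p - 4q - 2); substituting (1/10, -3/10) gives ∇C = (0, 0), so (1/10, -3/10) is indeed a critical point.
The Hessian of C is constant: H = [[-6, 8], [8, -4]].
det(H) = (-6)·(-4) − 8² = -40.
Since det(H) < 0, H is indefinite and the critical point is a saddle point.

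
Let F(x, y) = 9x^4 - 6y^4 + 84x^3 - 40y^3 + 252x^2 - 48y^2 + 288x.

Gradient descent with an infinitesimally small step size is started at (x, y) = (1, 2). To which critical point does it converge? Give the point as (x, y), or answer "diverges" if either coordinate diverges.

F is separable, so gradient descent decouples: x follows -∂F/∂x, y follows -∂F/∂y.
∂F/∂x = 36(x + 1)(x + 2)(x + 4); at x=1 this is 1080, so x decreases.
∂F/∂y = -24y(y + 1)(y + 4); at y=2 this is -864, so y increases.
The y-coordinate has no critical point in that direction and runs off to infinity.

diverges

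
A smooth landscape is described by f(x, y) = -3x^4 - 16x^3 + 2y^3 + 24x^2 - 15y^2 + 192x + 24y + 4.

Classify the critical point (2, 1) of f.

local maximum

The mixed partial ∂²f/∂x∂y is 0, so the Hessian at any point is diag(f_xx, f_yy) = diag(12(-3x^2 - 8x + 4), 6(2y - 5)).
At (2, 1): H = diag(-288, -18).
Both eigenvalues are negative, so H is negative definite: a local maximum.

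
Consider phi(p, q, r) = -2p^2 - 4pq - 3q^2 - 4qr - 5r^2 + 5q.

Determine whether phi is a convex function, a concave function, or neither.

phi is quadratic, so its Hessian is the constant matrix H = [[-4, -4, 0], [-4, -6, -4], [0, -4, -10]].
Leading principal minors: -4, 8, -16.
Signs alternate −, +, − ⇒ H ≺ 0 ⇒ concave.

concave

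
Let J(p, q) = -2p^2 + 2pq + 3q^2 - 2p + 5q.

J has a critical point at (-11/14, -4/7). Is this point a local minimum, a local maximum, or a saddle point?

The Hessian of J is constant: H = [[-4, 2], [2, 6]].
det(H) = (-4)·6 − 2² = -28.
Since det(H) < 0, H is indefinite and the critical point is a saddle point.

saddle point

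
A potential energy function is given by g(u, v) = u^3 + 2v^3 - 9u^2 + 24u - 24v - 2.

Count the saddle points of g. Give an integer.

g separates as a function of u plus a function of v, so ∇g=0 decouples.
∂g/∂u = 3(u - 4)(u - 2) = 0 at u ∈ {2, 4}; ∂g/∂v = 6(v - 2)(v + 2) = 0 at v ∈ {-2, 2}.
The Hessian is diagonal: diag(g_uu, g_vv). Second derivatives: g_uu(2)=-6, g_uu(4)=6; g_vv(-2)=-24, g_vv(2)=24.
Saddle points occur where the two diagonal entries have opposite signs: (2, 2), (4, -2). Count: 2.

2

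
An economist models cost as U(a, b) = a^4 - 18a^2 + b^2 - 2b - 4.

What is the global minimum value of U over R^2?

-86

U(a,b) separates as P(a) + Q(b) − 4, so its minimum is min P + min Q − 4.
P'(a) = 4a(a - 3)(a + 3) vanishes at a ∈ {-3, 0, 3}; Q'(b) = 2b - 2 vanishes at b ∈ {1}.
Local minima of P (where P''>0): P(-3)=-81, P(3)=-81. Local minima of Q: Q(1)=-1.
So the global minimum of U is P(-3) + Q(1) − 4 = -81 − 1 − 4 = -86, attained at (-3, 1).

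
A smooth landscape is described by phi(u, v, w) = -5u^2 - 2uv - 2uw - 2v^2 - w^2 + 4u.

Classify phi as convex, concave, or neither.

concave

phi is quadratic, so its Hessian is the constant matrix H = [[-10, -2, -2], [-2, -4, 0], [-2, 0, -2]].
Leading principal minors: -10, 36, -56.
Signs alternate −, +, − ⇒ H ≺ 0 ⇒ concave.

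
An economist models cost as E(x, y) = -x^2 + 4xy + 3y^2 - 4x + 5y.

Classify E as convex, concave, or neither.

neither

E is quadratic, so its Hessian is the constant matrix H = [[-2, 4], [4, 6]].
det(H) = -28, tr(H) = 4.
det(H) < 0, so H is indefinite: neither convex nor concave.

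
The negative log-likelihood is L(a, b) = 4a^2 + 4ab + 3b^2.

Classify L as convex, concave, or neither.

convex

L is quadratic, so its Hessian is the constant matrix H = [[8, 4], [4, 6]].
det(H) = 32, tr(H) = 14.
det(H) > 0 and tr(H) > 0, so H is positive definite everywhere: convex.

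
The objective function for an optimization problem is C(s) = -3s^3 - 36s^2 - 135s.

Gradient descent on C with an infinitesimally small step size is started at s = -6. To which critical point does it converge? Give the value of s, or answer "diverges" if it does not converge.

-5

C'(s) = -9(s + 3)(s + 5), so C'(-6) = -27.
Gradient descent moves in the -C' direction, i.e. s is increasing.
The nearest critical point in that direction is s = -5, where C'' = 18 > 0 (a local minimum). The iterate converges there.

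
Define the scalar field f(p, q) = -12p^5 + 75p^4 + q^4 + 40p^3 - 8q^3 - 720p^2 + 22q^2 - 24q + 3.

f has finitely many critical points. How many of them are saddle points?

6

f separates as a function of p plus a function of q, so ∇f=0 decouples.
∂f/∂p = -60p(p - 4)(p - 3)(p + 2) = 0 at p ∈ {-2, 0, 3, 4}; ∂f/∂q = 4(q - 3)(q - 2)(q - 1) = 0 at q ∈ {1, 2, 3}.
The Hessian is diagonal: diag(f_pp, f_qq). Second derivatives: f_pp(-2)=3600, f_pp(0)=-1440, f_pp(3)=900, f_pp(4)=-1440; f_qq(1)=8, f_qq(2)=-4, f_qq(3)=8.
Saddle points occur where the two diagonal entries have opposite signs: (-2, 2), (0, 1), (0, 3), (3, 2), (4, 1), (4, 3). Count: 6.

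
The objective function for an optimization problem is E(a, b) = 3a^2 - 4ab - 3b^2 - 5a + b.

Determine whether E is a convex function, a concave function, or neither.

neither

E is quadratic, so its Hessian is the constant matrix H = [[6, -4], [-4, -6]].
det(H) = -52, tr(H) = 0.
det(H) < 0, so H is indefinite: neither convex nor concave.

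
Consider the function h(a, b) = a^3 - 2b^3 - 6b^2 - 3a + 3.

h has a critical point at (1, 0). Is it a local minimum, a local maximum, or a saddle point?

saddle point

The mixed partial ∂²h/∂a∂b is 0, so the Hessian at any point is diag(h_aa, h_bb) = diag(6a, -12(b + 1)).
At (1, 0): H = diag(6, -12).
The eigenvalues have opposite signs, so H is indefinite: a saddle point.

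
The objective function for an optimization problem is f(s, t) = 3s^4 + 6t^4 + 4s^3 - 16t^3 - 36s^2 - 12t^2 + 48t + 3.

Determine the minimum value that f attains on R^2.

-224

f(s,t) separates as P(s) + Q(t) + 3, so its minimum is min P + min Q + 3.
P'(s) = 12s(s - 2)(s + 3) vanishes at s ∈ {-3, 0, 2}; Q'(t) = 24(t - 2)(t - 1)(t + 1) vanishes at t ∈ {-1, 1, 2}.
Local minima of P (where P''>0): P(-3)=-189, P(2)=-64. Local minima of Q: Q(-1)=-38, Q(2)=16.
So the global minimum of f is P(-3) + Q(-1) + 3 = -189 − 38 + 3 = -224, attained at (-3, -1).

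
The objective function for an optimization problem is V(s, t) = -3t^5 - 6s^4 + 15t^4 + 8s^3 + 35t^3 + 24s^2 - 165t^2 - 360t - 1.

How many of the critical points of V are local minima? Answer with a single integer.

2

V separates as a function of s plus a function of t, so ∇V=0 decouples.
∂V/∂s = -24s(s - 2)(s + 1) = 0 at s ∈ {-1, 0, 2}; ∂V/∂t = -15(t - 4)(t - 3)(t + 1)(t + 2) = 0 at t ∈ {-2, -1, 3, 4}.
The Hessian is diagonal: diag(V_ss, V_tt). Second derivatives: V_ss(-1)=-72, V_ss(0)=48, V_ss(2)=-144; V_tt(-2)=450, V_tt(-1)=-300, V_tt(3)=300, V_tt(4)=-450.
Local minima occur where both diagonal entries positive: (0, -2), (0, 3). Count: 2.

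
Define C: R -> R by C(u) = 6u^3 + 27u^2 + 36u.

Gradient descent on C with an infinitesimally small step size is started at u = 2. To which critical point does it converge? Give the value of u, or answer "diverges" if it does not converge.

C'(u) = 18(u + 1)(u + 2), so C'(2) = 216.
Gradient descent moves in the -C' direction, i.e. u is decreasing.
The nearest critical point in that direction is u = -1, where C'' = 18 > 0 (a local minimum). The iterate converges there.

-1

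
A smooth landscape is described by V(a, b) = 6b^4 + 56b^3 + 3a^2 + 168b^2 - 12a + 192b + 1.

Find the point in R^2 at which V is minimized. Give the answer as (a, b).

V(a,b) separates as P(a) + Q(b) + 1, so its minimum is min P + min Q + 1.
P'(a) = 6a - 12 vanishes at a ∈ {2}; Q'(b) = 24(b + 1)(b + 2)(b + 4) vanishes at b ∈ {-4, -2, -1}.
Local minima of P (where P''>0): P(2)=-12. Local minima of Q: Q(-4)=-128, Q(-1)=-74.
So the global minimum of V is P(2) + Q(-4) + 1 = -12 − 128 + 1 = -139, attained at (2, -4).

(2, -4)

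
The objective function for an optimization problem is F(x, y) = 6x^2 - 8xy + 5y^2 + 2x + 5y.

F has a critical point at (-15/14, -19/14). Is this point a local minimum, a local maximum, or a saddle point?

The Hessian of F is constant: H = [[12, -8], [-8, 10]].
det(H) = 12·10 − (-8)² = 56.
det(H) > 0 and tr(H) = 22 > 0, so H is positive definite and the point is a local minimum.

local minimum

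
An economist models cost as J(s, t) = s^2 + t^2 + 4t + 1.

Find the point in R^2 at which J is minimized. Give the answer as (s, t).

(0, -2)

J(s,t) separates as P(s) + Q(t) + 1, so its minimum is min P + min Q + 1.
P'(s) = 2s vanishes at s ∈ {0}; Q'(t) = 2(t + 2) vanishes at t ∈ {-2}.
Local minima of P (where P''>0): P(0)=0. Local minima of Q: Q(-2)=-4.
So the global minimum of J is P(0) + Q(-2) + 1 = 0 − 4 + 1 = -3, attained at (0, -2).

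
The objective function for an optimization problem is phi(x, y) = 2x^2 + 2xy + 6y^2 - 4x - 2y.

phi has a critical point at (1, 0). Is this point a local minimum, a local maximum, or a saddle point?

local minimum

The Hessian of phi is constant: H = [[4, 2], [2, 12]].
det(H) = 4·12 − 2² = 44.
det(H) > 0 and tr(H) = 16 > 0, so H is positive definite and the point is a local minimum.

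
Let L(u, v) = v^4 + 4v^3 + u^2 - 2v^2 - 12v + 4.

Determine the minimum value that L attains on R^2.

-5

L(u,v) separates as P(u) + Q(v) + 4, so its minimum is min P + min Q + 4.
P'(u) = 2u vanishes at u ∈ {0}; Q'(v) = 4(v - 1)(v + 1)(v + 3) vanishes at v ∈ {-3, -1, 1}.
Local minima of P (where P''>0): P(0)=0. Local minima of Q: Q(-3)=-9, Q(1)=-9.
So the global minimum of L is P(0) + Q(-3) + 4 = 0 − 9 + 4 = -5, attained at (0, -3).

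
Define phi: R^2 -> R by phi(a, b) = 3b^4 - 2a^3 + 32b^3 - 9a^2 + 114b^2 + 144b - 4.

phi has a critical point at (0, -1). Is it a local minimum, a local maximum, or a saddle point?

The mixed partial ∂²phi/∂a∂b is 0, so the Hessian at any point is diag(phi_aa, phi_bb) = diag(-6(2a + 3), 12(3b^2 + 16b + 19)).
At (0, -1): H = diag(-18, 72).
The eigenvalues have opposite signs, so H is indefinite: a saddle point.

saddle point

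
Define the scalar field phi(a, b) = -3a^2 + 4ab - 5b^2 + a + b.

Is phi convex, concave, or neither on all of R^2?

phi is quadratic, so its Hessian is the constant matrix H = [[-6, 4], [4, -10]].
det(H) = 44, tr(H) = -16.
det(H) > 0 and tr(H) < 0, so H is negative definite everywhere: concave.

concave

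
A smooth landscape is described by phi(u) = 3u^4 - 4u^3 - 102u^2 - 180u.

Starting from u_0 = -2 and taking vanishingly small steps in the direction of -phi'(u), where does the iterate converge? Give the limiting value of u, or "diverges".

phi'(u) = 12(u - 5)(u + 1)(u + 3), so phi'(-2) = 84.
Gradient descent moves in the -phi' direction, i.e. u is decreasing.
The nearest critical point in that direction is u = -3, where phi'' = 192 > 0 (a local minimum). The iterate converges there.

-3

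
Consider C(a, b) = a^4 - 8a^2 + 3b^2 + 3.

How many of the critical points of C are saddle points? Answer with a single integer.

1

C separates as a function of a plus a function of b, so ∇C=0 decouples.
∂C/∂a = 4a(a - 2)(a + 2) = 0 at a ∈ {-2, 0, 2}; ∂C/∂b = 6b = 0 at b ∈ {0}.
The Hessian is diagonal: diag(C_aa, C_bb). Second derivatives: C_aa(-2)=32, C_aa(0)=-16, C_aa(2)=32; C_bb(0)=6.
Saddle points occur where the two diagonal entries have opposite signs: (0, 0). Count: 1.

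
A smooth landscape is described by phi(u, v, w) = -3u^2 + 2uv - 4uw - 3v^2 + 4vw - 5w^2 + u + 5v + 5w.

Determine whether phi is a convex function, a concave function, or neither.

phi is quadratic, so its Hessian is the constant matrix H = [[-6, 2, -4], [2, -6, 4], [-4, 4, -10]].
Leading principal minors: -6, 32, -192.
Signs alternate −, +, − ⇒ H ≺ 0 ⇒ concave.

concave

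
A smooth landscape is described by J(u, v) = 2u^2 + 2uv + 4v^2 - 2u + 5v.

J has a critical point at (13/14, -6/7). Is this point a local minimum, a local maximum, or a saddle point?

local minimum

The Hessian of J is constant: H = [[4, 2], [2, 8]].
det(H) = 4·8 − 2² = 28.
det(H) > 0 and tr(H) = 12 > 0, so H is positive definite and the point is a local minimum.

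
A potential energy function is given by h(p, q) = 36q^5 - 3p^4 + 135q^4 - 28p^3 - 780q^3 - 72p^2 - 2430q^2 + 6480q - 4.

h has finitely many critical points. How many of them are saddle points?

6

h separates as a function of p plus a function of q, so ∇h=0 decouples.
∂h/∂p = -12p(p + 3)(p + 4) = 0 at p ∈ {-4, -3, 0}; ∂h/∂q = 180(q - 3)(q - 1)(q + 3)(q + 4) = 0 at q ∈ {-4, -3, 1, 3}.
The Hessian is diagonal: diag(h_pp, h_qq). Second derivatives: h_pp(-4)=-48, h_pp(-3)=36, h_pp(0)=-144; h_qq(-4)=-6300, h_qq(-3)=4320, h_qq(1)=-7200, h_qq(3)=15120.
Saddle points occur where the two diagonal entries have opposite signs: (-4, -3), (-4, 3), (-3, -4), (-3, 1), (0, -3), (0, 3). Count: 6.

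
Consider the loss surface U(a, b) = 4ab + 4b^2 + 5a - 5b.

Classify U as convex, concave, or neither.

neither

U is quadratic, so its Hessian is the constant matrix H = [[0, 4], [4, 8]].
det(H) = -16, tr(H) = 8.
det(H) < 0, so H is indefinite: neither convex nor concave.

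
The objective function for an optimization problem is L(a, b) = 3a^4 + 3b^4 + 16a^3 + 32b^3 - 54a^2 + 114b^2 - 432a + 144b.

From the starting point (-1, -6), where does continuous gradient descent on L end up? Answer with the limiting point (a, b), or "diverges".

(3, -4)

L is separable, so gradient descent decouples: a follows -∂L/∂a, b follows -∂L/∂b.
∂L/∂a = 12(a - 3)(a + 3)(a + 4); at a=-1 this is -288, so a increases.
∂L/∂b = 12(b + 1)(b + 3)(b + 4); at b=-6 this is -360, so b increases.
a converges to its nearest critical value 3 (a local min of the a-part); b converges to -4. The iterate converges to (3, -4).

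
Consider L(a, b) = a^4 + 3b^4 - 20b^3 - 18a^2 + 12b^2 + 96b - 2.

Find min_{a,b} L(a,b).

-144

L(a,b) separates as P(a) + Q(b) − 2, so its minimum is min P + min Q − 2.
P'(a) = 4a(a - 3)(a + 3) vanishes at a ∈ {-3, 0, 3}; Q'(b) = 12(b - 4)(b - 2)(b + 1) vanishes at b ∈ {-1, 2, 4}.
Local minima of P (where P''>0): P(-3)=-81, P(3)=-81. Local minima of Q: Q(-1)=-61, Q(4)=64.
So the global minimum of L is P(-3) + Q(-1) − 2 = -81 − 61 − 2 = -144, attained at (-3, -1).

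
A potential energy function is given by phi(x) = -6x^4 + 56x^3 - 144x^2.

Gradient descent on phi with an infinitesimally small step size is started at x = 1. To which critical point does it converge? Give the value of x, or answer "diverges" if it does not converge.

phi'(x) = -24x(x - 4)(x - 3), so phi'(1) = -144.
Gradient descent moves in the -phi' direction, i.e. x is increasing.
The nearest critical point in that direction is x = 3, where phi'' = 72 > 0 (a local minimum). The iterate converges there.

3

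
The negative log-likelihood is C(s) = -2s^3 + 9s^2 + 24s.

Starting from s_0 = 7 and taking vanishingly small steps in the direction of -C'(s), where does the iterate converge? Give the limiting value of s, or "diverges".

diverges

C'(s) = -6(s - 4)(s + 1), so C'(7) = -144.
Gradient descent moves in the -C' direction, i.e. s is increasing.
There is no critical point above s=7, and C' keeps the same sign, so the iterate runs off to +∞.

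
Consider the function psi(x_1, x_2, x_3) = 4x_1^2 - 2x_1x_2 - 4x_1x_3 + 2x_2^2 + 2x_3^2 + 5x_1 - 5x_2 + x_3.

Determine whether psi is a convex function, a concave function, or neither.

psi is quadratic, so its Hessian is the constant matrix H = [[8, -2, -4], [-2, 4, 0], [-4, 0, 4]].
Leading principal minors: 8, 28, 48.
All positive ⇒ H ≻ 0 ⇒ convex.

convex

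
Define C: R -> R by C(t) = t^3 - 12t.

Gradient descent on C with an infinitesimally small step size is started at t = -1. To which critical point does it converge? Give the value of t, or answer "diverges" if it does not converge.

C'(t) = 3(t - 2)(t + 2), so C'(-1) = -9.
Gradient descent moves in the -C' direction, i.e. t is increasing.
The nearest critical point in that direction is t = 2, where C'' = 12 > 0 (a local minimum). The iterate converges there.

2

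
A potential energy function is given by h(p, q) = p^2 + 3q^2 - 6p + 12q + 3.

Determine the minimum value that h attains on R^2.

-18

h(p,q) separates as A(p) + B(q) + 3, so its minimum is min A + min B + 3.
A'(p) = 2p - 6 vanishes at p ∈ {3}; B'(q) = 6q + 12 vanishes at q ∈ {-2}.
Local minima of A (where A''>0): A(3)=-9. Local minima of B: B(-2)=-12.
So the global minimum of h is A(3) + B(-2) + 3 = -9 − 12 + 3 = -18, attained at (3, -2).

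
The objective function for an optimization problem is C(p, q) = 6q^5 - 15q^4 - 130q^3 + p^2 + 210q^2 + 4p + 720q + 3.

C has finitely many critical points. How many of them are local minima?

C separates as a function of p plus a function of q, so ∇C=0 decouples.
∂C/∂p = 2(p + 2) = 0 at p ∈ {-2}; ∂C/∂q = 30(q - 4)(q - 2)(q + 1)(q + 3) = 0 at q ∈ {-3, -1, 2, 4}.
The Hessian is diagonal: diag(C_pp, C_qq). Second derivatives: C_pp(-2)=2; C_qq(-3)=-2100, C_qq(-1)=900, C_qq(2)=-900, C_qq(4)=2100.
Local minima occur where both diagonal entries positive: (-2, -1), (-2, 4). Count: 2.

2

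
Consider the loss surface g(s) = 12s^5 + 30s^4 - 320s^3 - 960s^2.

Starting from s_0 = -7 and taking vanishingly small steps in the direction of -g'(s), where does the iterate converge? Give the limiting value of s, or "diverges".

g'(s) = 60s(s - 4)(s + 2)(s + 4), so g'(-7) = 69300.
Gradient descent moves in the -g' direction, i.e. s is decreasing.
There is no critical point below s=-7, and g' keeps the same sign, so the iterate runs off to −∞.

diverges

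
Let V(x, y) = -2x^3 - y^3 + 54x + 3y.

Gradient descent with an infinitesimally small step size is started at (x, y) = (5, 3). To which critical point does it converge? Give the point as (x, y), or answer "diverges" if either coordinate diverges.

V is separable, so gradient descent decouples: x follows -∂V/∂x, y follows -∂V/∂y.
∂V/∂x = -6(x - 3)(x + 3); at x=5 this is -96, so x increases.
∂V/∂y = -3(y - 1)(y + 1); at y=3 this is -24, so y increases.
The x-coordinate has no critical point in that direction and runs off to infinity.

diverges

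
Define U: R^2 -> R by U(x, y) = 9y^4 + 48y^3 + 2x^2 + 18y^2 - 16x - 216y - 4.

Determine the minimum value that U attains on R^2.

U(x,y) separates as P(x) + Q(y) − 4, so its minimum is min P + min Q − 4.
P'(x) = 4x - 16 vanishes at x ∈ {4}; Q'(y) = 36(y - 1)(y + 2)(y + 3) vanishes at y ∈ {-3, -2, 1}.
Local minima of P (where P''>0): P(4)=-32. Local minima of Q: Q(-3)=243, Q(1)=-141.
So the global minimum of U is P(4) + Q(1) − 4 = -32 − 141 − 4 = -177, attained at (4, 1).

-177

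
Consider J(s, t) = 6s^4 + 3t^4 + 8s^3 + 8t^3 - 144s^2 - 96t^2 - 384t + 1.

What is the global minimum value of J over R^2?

-3071

J(s,t) separates as P(s) + Q(t) + 1, so its minimum is min P + min Q + 1.
P'(s) = 24s(s - 3)(s + 4) vanishes at s ∈ {-4, 0, 3}; Q'(t) = 12(t - 4)(t + 2)(t + 4) vanishes at t ∈ {-4, -2, 4}.
Local minima of P (where P''>0): P(-4)=-1280, P(3)=-594. Local minima of Q: Q(-4)=256, Q(4)=-1792.
So the global minimum of J is P(-4) + Q(4) + 1 = -1280 − 1792 + 1 = -3071, attained at (-4, 4).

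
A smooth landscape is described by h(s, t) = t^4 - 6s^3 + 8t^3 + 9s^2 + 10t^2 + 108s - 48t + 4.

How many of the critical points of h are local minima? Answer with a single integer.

h separates as a function of s plus a function of t, so ∇h=0 decouples.
∂h/∂s = -18(s - 3)(s + 2) = 0 at s ∈ {-2, 3}; ∂h/∂t = 4(t - 1)(t + 3)(t + 4) = 0 at t ∈ {-4, -3, 1}.
The Hessian is diagonal: diag(h_ss, h_tt). Second derivatives: h_ss(-2)=90, h_ss(3)=-90; h_tt(-4)=20, h_tt(-3)=-16, h_tt(1)=80.
Local minima occur where both diagonal entries positive: (-2, -4), (-2, 1). Count: 2.

2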